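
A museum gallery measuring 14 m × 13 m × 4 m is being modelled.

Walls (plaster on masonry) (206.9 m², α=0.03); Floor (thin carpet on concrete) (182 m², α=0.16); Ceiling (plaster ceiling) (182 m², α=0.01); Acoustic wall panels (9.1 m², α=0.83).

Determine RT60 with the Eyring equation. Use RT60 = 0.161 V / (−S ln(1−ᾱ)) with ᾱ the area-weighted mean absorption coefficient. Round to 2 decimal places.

2.52 sec

Total surface area S = 206.9 + 182 + 182 + 9.1 = 580.0 m².
Σ(Sᵢαᵢ) = 206.9×0.03 + 182×0.16 + 182×0.01 + 9.1×0.83 = 44.700.
ᾱ = 44.700 / 580.0 = 0.0771.
Eyring denominator: −S ln(1−ᾱ) = 46.536.
V = 14 × 13 × 4 = 728 m³.
RT60 = 0.161 × 728 / 46.536 = 2.52 s.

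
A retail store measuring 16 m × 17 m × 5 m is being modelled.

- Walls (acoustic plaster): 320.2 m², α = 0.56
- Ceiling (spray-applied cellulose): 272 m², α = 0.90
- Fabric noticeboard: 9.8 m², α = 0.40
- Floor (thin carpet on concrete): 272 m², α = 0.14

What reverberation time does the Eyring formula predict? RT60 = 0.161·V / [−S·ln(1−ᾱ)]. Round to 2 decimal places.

0.33 seconds

S = Σ Sᵢ = 874.0 m².
Σ(Sᵢαᵢ) = 320.2·0.56 + 272·0.90 + 9.8·0.40 + 272·0.14 = 466.112.
ᾱ = 466.112 / 874.0 = 0.5333.
Eyring denominator: −S ln(1−ᾱ) = 666.048.
V = 16 × 17 × 5 = 1360 m³.
T = 0.161·V/[−S·ln(1−ᾱ)] = 0.161·1360/666.048 = 0.33 s.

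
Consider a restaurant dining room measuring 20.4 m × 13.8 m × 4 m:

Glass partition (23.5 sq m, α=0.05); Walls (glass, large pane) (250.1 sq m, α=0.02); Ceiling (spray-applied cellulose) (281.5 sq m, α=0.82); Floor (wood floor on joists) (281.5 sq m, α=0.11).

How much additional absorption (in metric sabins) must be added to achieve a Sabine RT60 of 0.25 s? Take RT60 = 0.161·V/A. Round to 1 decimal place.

457.2 sabins

Equivalent absorption area: A₁ = 23.5*0.05 + 250.1*0.02 + 281.5*0.82 + 281.5*0.11 = 267.972 sq m.
For T = 0.25 s, need A₂ = 0.161·V/T = 0.161·1126.08/0.25 = 725.196 sabins.
Shortfall: 725.196 − 267.972 = 457.2 sabins.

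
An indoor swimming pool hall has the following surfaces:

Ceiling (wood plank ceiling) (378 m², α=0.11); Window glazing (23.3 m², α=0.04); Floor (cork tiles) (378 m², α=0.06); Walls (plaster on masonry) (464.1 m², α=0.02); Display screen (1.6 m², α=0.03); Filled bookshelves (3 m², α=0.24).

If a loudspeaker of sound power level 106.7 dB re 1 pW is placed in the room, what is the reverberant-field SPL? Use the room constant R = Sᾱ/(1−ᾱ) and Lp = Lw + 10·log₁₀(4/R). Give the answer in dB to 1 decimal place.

A = 75.242 sabins; S = 1248.0 m².
ᾱ = 75.242/1248.0 = 0.0603; R = Sᾱ/(1−ᾱ) = 75.242/(1−0.0603) = 80.070 m².
Lp = Lw + 10 log₁₀(4/R) = 106.7 -13.01 = 93.7 dB.

93.7 dB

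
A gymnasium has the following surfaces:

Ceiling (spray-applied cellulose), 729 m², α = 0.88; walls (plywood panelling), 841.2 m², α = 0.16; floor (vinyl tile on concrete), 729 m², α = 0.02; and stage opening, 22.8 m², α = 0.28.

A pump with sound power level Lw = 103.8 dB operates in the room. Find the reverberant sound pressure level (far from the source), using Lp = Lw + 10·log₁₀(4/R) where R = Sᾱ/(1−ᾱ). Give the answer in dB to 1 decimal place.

A = 797.076 sabins; S = 2322.0 m².
ᾱ = 0.3433, so room constant R = A/(1−ᾱ) = 1213.760 m².
Lp = Lw + 10 log₁₀(4/R) = 103.8 -24.82 = 79.0 dB.

79.0 dB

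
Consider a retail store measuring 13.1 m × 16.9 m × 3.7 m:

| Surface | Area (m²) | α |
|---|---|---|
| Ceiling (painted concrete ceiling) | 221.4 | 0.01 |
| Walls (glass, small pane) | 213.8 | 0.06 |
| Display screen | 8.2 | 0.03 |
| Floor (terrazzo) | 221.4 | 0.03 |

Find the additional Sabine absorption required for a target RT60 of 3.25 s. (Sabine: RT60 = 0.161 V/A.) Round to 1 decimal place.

A₁ = Σ Sᵢαᵢ = 221.4×0.01 + 213.8×0.06 + 8.2×0.03 + 221.4×0.03 = 21.930 sabins.
V = 819.143 m³. Required absorption A₂ = 0.161 × 819.143 / 3.25 = 40.579 sabins.
Additional absorption ΔA = 40.579 − 21.930 = 18.6 sabins.

18.6 sabins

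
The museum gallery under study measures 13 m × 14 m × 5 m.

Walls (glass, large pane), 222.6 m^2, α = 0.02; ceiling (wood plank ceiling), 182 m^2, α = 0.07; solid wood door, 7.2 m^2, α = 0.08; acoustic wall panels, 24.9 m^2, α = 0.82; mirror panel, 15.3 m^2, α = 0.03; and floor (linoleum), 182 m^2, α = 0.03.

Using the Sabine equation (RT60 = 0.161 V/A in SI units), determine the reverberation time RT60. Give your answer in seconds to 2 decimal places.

Summing Sᵢαᵢ: 4.452 + 12.740 + 0.576 + 20.418 + 0.459 + 5.460 → A = 44.105 sabins.
V = 13·14·5 = 910 m³.
RT60 = 0.161 · V / A = 0.161 × 910 / 44.105 = 3.32 s.

3.32 seconds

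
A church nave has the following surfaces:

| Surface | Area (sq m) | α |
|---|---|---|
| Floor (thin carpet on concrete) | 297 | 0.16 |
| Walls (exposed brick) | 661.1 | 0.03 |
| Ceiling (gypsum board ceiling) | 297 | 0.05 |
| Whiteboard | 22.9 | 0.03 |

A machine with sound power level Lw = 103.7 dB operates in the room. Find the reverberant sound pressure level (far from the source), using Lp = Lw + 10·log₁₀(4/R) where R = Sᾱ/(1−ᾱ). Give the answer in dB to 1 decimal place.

90.2 dB

Σ(Sᵢαᵢ) = 297×0.16 + 661.1×0.03 + 297×0.05 + 22.9×0.03 = 82.890; total area S = 1278.0 sq m.
ᾱ = 0.0649, so room constant R = A/(1−ᾱ) = 88.643 sq m.
Lp = 103.7 + 10·log₁₀(4/88.643) = 103.7 + (-13.46) = 90.2 dB.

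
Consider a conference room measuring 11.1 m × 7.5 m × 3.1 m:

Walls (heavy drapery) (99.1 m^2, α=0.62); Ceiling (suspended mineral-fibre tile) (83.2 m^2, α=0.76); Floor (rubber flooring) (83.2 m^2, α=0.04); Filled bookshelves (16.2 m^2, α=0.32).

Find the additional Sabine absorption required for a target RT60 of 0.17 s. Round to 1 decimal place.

Total absorption A₁ = 99.1·0.62 + 83.2·0.76 + 83.2·0.04 + 16.2·0.32
  = 61.442 + 63.232 + 3.328 + 5.184 = 133.186 m^2 sabins.
V = 258.075 m³. Required absorption A₂ = 0.161 × 258.075 / 0.17 = 244.412 sabins.
Additional absorption ΔA = 244.412 − 133.186 = 111.2 sabins.

111.2 sabins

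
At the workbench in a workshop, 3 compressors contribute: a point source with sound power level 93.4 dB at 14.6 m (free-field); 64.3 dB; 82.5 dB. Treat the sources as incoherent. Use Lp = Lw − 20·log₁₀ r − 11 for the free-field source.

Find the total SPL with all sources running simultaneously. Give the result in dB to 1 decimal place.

Source at 14.6 m: Lp = 93.4 − 20·log₁₀(14.6) − 11 = 59.1 dB.
Converting to relative power and adding: 10^(59.1/10) + 10^(64.3/10) + 10^(82.5/10) = 1.813e+08.
Back to dB: 10·log₁₀ Σ = 82.6 dB.

82.6 dB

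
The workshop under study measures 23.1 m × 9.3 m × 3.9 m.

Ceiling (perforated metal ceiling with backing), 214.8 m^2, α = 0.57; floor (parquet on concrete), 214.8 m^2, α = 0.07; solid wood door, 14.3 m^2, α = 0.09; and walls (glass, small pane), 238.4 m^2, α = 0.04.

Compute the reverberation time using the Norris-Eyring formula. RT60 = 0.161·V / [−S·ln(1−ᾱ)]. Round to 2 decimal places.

Total surface area S = 214.8 + 214.8 + 14.3 + 238.4 = 682.3 m^2.
Σ(Sᵢαᵢ) = 214.8×0.57 + 214.8×0.07 + 14.3×0.09 + 238.4×0.04 = 148.295.
Mean coefficient ᾱ = A/S = 0.2173.
Eyring denominator: −S ln(1−ᾱ) = 167.167.
V = 23.1 × 9.3 × 3.9 = 837.837 m³.
T = 0.161·V/[−S·ln(1−ᾱ)] = 0.161·837.837/167.167 = 0.81 s.

0.81 s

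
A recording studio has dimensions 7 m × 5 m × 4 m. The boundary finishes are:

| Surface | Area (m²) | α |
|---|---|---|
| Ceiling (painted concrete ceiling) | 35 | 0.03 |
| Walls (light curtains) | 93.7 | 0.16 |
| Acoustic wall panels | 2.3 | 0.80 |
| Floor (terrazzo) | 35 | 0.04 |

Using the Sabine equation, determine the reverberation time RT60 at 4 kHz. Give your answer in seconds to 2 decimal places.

A = Σ Sᵢαᵢ = 35·0.03 + 93.7·0.16 + 2.3·0.80 + 35·0.04 = 19.282 sabins.
Room volume: 140 m³.
Sabine: RT60 = 0.161 × 140 / 19.282 = 1.17 s.

1.17 s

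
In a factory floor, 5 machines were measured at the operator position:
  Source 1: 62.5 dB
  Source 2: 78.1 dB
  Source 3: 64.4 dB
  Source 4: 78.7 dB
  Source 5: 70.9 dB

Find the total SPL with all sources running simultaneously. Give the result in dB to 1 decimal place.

Sum in the linear (power) domain: Σ 10^(Lᵢ/10) = 10^(62.5/10) + 10^(78.1/10) + 10^(64.4/10) + 10^(78.7/10) + 10^(70.9/10) = 1.555e+08.
L_total = 10·log₁₀(1.555e+08) = 81.9 dB.

81.9 dB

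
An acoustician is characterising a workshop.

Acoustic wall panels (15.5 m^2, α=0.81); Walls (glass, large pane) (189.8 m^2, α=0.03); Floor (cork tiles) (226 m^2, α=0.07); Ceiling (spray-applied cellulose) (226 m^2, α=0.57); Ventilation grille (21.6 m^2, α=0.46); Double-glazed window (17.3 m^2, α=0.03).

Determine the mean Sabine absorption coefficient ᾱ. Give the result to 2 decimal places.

0.25

Total surface area S = 696.2 m^2.
A = 15.5*0.81 + 189.8*0.03 + 226*0.07 + 226*0.57 + 21.6*0.46 + 17.3*0.03 = 173.344 sabins.
ᾱ = 173.344 / 696.2 = 0.25.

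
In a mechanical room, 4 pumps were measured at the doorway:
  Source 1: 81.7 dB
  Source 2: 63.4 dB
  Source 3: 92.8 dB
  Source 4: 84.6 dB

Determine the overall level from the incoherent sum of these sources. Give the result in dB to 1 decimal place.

93.7 dB

Σ 10^(Lᵢ/10) = 2.344e+09.
L_total = 10·log₁₀(2.344e+09) = 93.7 dB.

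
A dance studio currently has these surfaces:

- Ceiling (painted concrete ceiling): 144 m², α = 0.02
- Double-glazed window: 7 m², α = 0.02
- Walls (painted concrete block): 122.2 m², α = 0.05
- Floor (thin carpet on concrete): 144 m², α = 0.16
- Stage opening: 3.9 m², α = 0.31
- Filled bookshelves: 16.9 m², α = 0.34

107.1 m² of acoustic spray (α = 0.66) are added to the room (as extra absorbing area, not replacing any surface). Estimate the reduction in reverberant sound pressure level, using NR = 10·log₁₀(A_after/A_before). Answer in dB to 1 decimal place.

A_before = Σ Sᵢαᵢ = 144·0.02 + 7·0.02 + 122.2·0.05 + 144·0.16 + 3.9·0.31 + 16.9·0.34 = 39.125 sabins.
Added absorption = 107.1 × 0.66 = 70.686 sabins.
New total A_after = 109.811 sabins.
NR = 10·log₁₀(109.811/39.125) = 4.5 dB.

4.5 dB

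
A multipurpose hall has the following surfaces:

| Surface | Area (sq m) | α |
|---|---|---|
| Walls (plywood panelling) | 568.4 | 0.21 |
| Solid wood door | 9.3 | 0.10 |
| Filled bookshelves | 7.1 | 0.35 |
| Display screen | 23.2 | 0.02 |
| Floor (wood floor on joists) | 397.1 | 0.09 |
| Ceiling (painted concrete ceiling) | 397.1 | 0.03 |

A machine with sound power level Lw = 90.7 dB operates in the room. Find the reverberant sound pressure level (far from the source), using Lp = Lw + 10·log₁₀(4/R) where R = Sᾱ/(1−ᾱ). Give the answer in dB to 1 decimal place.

A = 170.895 sabins; S = 1402.2 sq m.
ᾱ = 0.1219, so room constant R = A/(1−ᾱ) = 194.619 sq m.
Lp = 90.7 + 10·log₁₀(4/194.619) = 90.7 + (-16.87) = 73.8 dB.

73.8 dB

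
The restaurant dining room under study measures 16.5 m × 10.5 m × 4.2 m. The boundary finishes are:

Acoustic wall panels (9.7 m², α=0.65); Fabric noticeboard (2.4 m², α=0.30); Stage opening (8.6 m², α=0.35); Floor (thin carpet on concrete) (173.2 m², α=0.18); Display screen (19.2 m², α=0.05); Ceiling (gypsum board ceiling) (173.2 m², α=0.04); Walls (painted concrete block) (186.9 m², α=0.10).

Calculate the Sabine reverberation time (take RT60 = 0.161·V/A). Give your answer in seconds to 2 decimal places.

A = Σ Sᵢαᵢ = 9.7*0.65 + 2.4*0.30 + 8.6*0.35 + 173.2*0.18 + 19.2*0.05 + 173.2*0.04 + 186.9*0.10 = 67.789 sabins.
V = 16.5·10.5·4.2 = 727.65 m³.
T = 0.161 V/A = 0.161·727.65/67.789 = 1.73 s.

1.73 sec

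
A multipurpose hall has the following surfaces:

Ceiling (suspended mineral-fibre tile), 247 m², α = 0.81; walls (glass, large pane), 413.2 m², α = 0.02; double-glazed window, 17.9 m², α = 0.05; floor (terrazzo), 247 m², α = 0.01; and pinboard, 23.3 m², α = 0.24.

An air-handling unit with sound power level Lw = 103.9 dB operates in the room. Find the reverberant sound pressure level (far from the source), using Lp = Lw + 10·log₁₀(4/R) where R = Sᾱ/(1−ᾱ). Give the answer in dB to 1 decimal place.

85.4 dB

A = 217.291 sabins; S = 948.4 m².
ᾱ = 217.291/948.4 = 0.2291; R = Sᾱ/(1−ᾱ) = 217.291/(1−0.2291) = 281.867 m².
Lp = Lw + 10 log₁₀(4/R) = 103.9 -18.48 = 85.4 dB.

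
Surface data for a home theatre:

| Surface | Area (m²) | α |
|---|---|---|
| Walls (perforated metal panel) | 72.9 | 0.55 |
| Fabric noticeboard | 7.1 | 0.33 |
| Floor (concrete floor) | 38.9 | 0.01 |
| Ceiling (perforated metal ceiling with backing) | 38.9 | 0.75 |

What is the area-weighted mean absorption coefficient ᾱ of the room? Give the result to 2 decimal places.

Total surface area S = 157.8 m².
Σ(Sᵢαᵢ) = 72.9*0.55 + 7.1*0.33 + 38.9*0.01 + 38.9*0.75 = 72.002.
ᾱ = A/S = 0.46.

0.46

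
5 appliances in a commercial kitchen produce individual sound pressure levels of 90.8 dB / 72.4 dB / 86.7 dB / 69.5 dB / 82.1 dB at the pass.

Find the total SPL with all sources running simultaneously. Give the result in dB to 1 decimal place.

92.7 dB

Sum in the linear (power) domain: Σ 10^(Lᵢ/10) = 10^(90.8/10) + 10^(72.4/10) + 10^(86.7/10) + 10^(69.5/10) + 10^(82.1/10) = 1.858e+09.
Back to dB: 10·log₁₀ Σ = 92.7 dB.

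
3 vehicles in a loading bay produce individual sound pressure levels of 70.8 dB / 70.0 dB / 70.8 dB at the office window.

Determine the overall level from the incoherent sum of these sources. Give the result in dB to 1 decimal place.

Sum in the linear (power) domain: Σ 10^(Lᵢ/10) = 10^(70.8/10) + 10^(70.0/10) + 10^(70.8/10) = 3.405e+07.
L_total = 10·log₁₀(3.405e+07) = 75.3 dB.

75.3 dB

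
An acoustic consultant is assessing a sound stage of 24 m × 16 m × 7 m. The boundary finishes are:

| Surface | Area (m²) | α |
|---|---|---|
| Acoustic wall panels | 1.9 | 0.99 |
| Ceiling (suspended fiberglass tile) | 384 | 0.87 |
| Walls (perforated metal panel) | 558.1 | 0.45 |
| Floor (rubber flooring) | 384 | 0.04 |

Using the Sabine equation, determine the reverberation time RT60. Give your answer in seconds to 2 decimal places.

0.72 s

Summing Sᵢαᵢ: 1.881 + 334.080 + 251.145 + 15.360 → A = 602.466 sabins.
Volume V = 24 × 16 × 7 = 2688 m³.
RT60 = 0.161 · V / A = 0.161 × 2688 / 602.466 = 0.72 s.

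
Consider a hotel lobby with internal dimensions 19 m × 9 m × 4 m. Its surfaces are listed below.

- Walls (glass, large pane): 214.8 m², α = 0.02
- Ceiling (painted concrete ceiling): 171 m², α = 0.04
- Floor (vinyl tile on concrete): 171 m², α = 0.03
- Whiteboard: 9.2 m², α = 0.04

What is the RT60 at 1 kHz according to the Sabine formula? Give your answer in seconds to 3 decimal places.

Equivalent absorption area: A = 214.8×0.02 + 171×0.04 + 171×0.03 + 9.2×0.04 = 16.634 m².
Room volume: 684 m³.
RT60 = 0.161 · V / A = 0.161 × 684 / 16.634 = 6.620 s.

6.620 sec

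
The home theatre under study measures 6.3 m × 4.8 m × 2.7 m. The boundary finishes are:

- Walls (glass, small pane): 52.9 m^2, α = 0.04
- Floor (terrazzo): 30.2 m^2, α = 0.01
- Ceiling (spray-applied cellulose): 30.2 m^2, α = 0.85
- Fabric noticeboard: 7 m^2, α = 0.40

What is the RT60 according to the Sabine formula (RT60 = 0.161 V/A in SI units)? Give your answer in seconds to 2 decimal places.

0.43 seconds

Summing Sᵢαᵢ: 2.116 + 0.302 + 25.670 + 2.800 → A = 30.888 sabins.
V = 6.3·4.8·2.7 = 81.648 m³.
RT60 = 0.161 · V / A = 0.161 × 81.648 / 30.888 = 0.43 s.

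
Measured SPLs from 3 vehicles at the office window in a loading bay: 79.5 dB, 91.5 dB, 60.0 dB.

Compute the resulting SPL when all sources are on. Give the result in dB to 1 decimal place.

91.8 dB

Σ 10^(Lᵢ/10) = 1.503e+09.
L_total = 10·log₁₀(1.503e+09) = 91.8 dB.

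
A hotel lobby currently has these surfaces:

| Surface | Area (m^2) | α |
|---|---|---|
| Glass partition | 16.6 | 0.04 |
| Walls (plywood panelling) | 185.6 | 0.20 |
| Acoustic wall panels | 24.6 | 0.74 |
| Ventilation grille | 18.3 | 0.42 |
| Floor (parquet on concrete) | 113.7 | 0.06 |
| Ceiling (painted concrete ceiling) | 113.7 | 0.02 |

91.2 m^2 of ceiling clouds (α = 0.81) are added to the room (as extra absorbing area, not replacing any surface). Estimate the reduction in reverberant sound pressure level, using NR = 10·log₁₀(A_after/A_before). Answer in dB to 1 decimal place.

Summing Sᵢαᵢ: 0.664 + 37.120 + 18.204 + 7.686 + 6.822 + 2.274 → A_before = 72.770 sabins.
Added absorption = 91.2 × 0.81 = 73.872 sabins.
A_after = 72.770 + 73.872 = 146.642 sabins.
Reduction = 10 log₁₀(A_after/A_before) = 10 log₁₀(2.0151) = 3.0 dB.

3.0 dB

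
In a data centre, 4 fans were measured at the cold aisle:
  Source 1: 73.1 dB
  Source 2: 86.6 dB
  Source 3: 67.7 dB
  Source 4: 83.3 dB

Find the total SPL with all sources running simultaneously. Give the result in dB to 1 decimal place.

88.4 dB

Sum in the linear (power) domain: Σ 10^(Lᵢ/10) = 10^(73.1/10) + 10^(86.6/10) + 10^(67.7/10) + 10^(83.3/10) = 6.972e+08.
Back to dB: 10·log₁₀ Σ = 88.4 dB.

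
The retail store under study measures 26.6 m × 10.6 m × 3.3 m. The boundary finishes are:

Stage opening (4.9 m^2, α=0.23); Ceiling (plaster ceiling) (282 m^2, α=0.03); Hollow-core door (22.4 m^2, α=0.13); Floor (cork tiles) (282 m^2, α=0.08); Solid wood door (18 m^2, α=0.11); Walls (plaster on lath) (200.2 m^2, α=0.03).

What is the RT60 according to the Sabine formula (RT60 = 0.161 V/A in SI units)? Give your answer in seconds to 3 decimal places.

3.480 s

Equivalent absorption area: A = 4.9*0.23 + 282*0.03 + 22.4*0.13 + 282*0.08 + 18*0.11 + 200.2*0.03 = 43.045 m^2.
V = 26.6·10.6·3.3 = 930.468 m³.
Sabine: RT60 = 0.161 × 930.468 / 43.045 = 3.480 s.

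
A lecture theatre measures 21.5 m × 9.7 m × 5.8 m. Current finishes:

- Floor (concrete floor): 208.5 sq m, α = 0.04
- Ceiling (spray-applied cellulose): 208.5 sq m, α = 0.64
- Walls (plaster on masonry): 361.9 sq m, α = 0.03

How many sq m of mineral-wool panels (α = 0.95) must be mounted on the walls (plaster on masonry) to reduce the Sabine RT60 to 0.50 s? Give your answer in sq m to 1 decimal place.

257.4

Summing Sᵢαᵢ: 8.340 + 133.440 + 10.857 → A₁ = 152.637 sabins.
V = 1209.59 m³. Target absorption A₂ = 0.161 × 1209.59 / 0.50 = 389.488 sabins.
ΔA needed = 389.488 − 152.637 = 236.851 sabins.
Each sq m of panel replacing the walls (plaster on masonry) adds (0.95 − 0.03) = 0.92 sabins.
Area = ΔA/Δα = 236.851/0.92 = 257.4 sq m.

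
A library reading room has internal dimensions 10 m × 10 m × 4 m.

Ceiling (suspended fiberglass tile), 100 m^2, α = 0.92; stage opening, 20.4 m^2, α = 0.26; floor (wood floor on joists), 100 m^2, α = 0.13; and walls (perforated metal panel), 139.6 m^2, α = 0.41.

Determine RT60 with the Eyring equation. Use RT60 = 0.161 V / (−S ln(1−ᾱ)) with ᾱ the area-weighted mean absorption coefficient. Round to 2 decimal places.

0.29 s

Total surface area S = 100 + 20.4 + 100 + 139.6 = 360.0 m^2.
Absorption A = 100×0.92 + 20.4×0.26 + 100×0.13 + 139.6×0.41 = 167.540 sabins.
Mean coefficient ᾱ = A/S = 0.4654.
Eyring denominator: −S ln(1−ᾱ) = 225.445.
V = 10 × 10 × 4 = 400 m³.
T = 0.161·V/[−S·ln(1−ᾱ)] = 0.161·400/225.445 = 0.29 s.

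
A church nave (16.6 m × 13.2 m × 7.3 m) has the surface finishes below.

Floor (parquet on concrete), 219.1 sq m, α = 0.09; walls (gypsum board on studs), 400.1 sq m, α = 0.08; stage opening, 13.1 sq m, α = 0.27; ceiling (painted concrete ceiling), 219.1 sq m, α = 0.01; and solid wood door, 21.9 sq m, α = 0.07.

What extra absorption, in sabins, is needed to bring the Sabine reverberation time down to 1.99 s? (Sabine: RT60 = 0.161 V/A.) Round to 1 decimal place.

A₁ = Σ Sᵢαᵢ = 219.1·0.09 + 400.1·0.08 + 13.1·0.27 + 219.1·0.01 + 21.9·0.07 = 58.988 sabins.
Target A₂ = 0.161·1599.576/1.99 = 129.413 sabins (V = 1599.576 m³).
ΔA = A₂ − A₁ = 129.413 − 58.988 = 70.4 sabins.

70.4 sabins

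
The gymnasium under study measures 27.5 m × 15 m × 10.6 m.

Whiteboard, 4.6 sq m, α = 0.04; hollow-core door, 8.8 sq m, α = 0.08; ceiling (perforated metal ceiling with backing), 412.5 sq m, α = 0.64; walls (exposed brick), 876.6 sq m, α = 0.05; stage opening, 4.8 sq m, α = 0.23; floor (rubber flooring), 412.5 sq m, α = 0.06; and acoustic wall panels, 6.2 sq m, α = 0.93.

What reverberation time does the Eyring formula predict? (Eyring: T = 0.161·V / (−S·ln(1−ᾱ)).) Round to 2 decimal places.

1.86 s

S = Σ Sᵢ = 1726.0 sq m.
Σ(Sᵢαᵢ) = 4.6×0.04 + 8.8×0.08 + 412.5×0.64 + 876.6×0.05 + 4.8×0.23 + 412.5×0.06 + 6.2×0.93 = 340.338.
ᾱ = 340.338 / 1726.0 = 0.1972.
Eyring denominator: −S ln(1−ᾱ) = 379.115.
V = 27.5 × 15 × 10.6 = 4372.5 m³.
T = 0.161·V/[−S·ln(1−ᾱ)] = 0.161·4372.5/379.115 = 1.86 s.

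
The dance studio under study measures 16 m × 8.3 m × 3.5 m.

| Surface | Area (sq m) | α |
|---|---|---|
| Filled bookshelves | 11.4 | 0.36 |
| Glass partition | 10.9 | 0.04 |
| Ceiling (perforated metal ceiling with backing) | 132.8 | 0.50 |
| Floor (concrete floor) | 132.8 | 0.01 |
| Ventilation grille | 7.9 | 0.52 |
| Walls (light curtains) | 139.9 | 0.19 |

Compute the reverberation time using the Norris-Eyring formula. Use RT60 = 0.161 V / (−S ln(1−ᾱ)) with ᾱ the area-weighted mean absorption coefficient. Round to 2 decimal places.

Total surface area S = 11.4 + 10.9 + 132.8 + 132.8 + 7.9 + 139.9 = 435.7 sq m.
Absorption A = 11.4·0.36 + 10.9·0.04 + 132.8·0.50 + 132.8·0.01 + 7.9·0.52 + 139.9·0.19 = 102.957 sabins.
ᾱ = 102.957 / 435.7 = 0.2363.
−S·ln(1−ᾱ) = −435.7 × ln(1 − 0.2363) = 117.456.
V = 16 × 8.3 × 3.5 = 464.8 m³.
RT60 = 0.161 × 464.8 / 117.456 = 0.64 s.

0.64 sec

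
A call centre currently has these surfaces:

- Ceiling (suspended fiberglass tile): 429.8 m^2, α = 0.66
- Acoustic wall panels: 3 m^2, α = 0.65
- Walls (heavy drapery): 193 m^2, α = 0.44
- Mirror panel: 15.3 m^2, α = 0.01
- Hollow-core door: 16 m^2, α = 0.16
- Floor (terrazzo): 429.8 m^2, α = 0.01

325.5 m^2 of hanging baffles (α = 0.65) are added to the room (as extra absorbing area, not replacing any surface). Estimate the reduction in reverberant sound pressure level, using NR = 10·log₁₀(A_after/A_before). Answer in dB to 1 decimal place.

1.9 dB

Total absorption A_before = 429.8*0.66 + 3*0.65 + 193*0.44 + 15.3*0.01 + 16*0.16 + 429.8*0.01
  = 283.668 + 1.950 + 84.920 + 0.153 + 2.560 + 4.298 = 377.549 m^2 sabins.
Added absorption = 325.5 × 0.65 = 211.575 sabins.
New total A_after = 589.124 sabins.
NR = 10·log₁₀(589.124/377.549) = 1.9 dB.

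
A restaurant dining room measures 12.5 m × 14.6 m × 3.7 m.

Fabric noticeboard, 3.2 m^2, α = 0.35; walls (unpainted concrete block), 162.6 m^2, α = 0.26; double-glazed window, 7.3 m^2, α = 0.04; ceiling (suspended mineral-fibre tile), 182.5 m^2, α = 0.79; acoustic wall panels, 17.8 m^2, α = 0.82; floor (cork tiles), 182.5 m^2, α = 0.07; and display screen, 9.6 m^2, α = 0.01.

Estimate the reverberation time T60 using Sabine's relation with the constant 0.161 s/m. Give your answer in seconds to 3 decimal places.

Equivalent absorption area: A = 3.2×0.35 + 162.6×0.26 + 7.3×0.04 + 182.5×0.79 + 17.8×0.82 + 182.5×0.07 + 9.6×0.01 = 215.330 m^2.
Volume V = 12.5 × 14.6 × 3.7 = 675.25 m³.
T = 0.161 V/A = 0.161·675.25/215.330 = 0.505 s.

0.505 s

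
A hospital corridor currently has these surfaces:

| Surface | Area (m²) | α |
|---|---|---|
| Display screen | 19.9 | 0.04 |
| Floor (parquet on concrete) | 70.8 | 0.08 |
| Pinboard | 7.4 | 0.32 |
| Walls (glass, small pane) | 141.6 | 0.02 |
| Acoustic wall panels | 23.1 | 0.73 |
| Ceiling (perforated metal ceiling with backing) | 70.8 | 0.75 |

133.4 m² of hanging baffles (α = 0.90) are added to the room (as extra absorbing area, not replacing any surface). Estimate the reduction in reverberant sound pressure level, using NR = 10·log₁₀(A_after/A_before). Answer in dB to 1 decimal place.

3.9 dB

A_before = Σ Sᵢαᵢ = 19.9·0.04 + 70.8·0.08 + 7.4·0.32 + 141.6·0.02 + 23.1·0.73 + 70.8·0.75 = 81.623 sabins.
Treatment contributes 133.4·0.90 = 120.060 sabins.
A_after = 81.623 + 120.060 = 201.683 sabins.
NR = 10·log₁₀(201.683/81.623) = 3.9 dB.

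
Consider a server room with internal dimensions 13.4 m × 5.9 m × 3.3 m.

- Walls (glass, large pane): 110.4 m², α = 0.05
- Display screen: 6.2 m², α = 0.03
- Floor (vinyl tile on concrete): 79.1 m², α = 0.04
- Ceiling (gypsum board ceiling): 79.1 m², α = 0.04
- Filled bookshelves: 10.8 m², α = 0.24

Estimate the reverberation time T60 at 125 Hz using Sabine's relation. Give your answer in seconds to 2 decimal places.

Summing Sᵢαᵢ: 5.520 + 0.186 + 3.164 + 3.164 + 2.592 → A = 14.626 sabins.
V = 13.4·5.9·3.3 = 260.898 m³.
Sabine: RT60 = 0.161 × 260.898 / 14.626 = 2.87 s.

2.87 sec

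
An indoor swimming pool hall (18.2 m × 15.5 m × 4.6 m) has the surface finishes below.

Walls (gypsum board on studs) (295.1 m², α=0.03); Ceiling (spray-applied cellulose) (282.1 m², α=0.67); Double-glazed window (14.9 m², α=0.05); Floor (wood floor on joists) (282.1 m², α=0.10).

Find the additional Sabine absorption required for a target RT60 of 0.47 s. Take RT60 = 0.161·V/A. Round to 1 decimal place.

217.7 sabins

A₁ = Σ Sᵢαᵢ = 295.1·0.03 + 282.1·0.67 + 14.9·0.05 + 282.1·0.10 = 226.815 sabins.
For T = 0.47 s, need A₂ = 0.161·V/T = 0.161·1297.66/0.47 = 444.518 sabins.
Shortfall: 444.518 − 226.815 = 217.7 sabins.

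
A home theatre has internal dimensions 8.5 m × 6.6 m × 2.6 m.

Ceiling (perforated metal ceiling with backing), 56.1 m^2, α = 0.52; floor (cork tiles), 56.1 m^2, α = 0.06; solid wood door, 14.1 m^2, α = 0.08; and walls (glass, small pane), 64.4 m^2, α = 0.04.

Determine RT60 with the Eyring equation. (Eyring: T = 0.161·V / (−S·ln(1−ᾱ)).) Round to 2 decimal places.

0.58 sec

S = Σ Sᵢ = 190.7 m^2.
Σ(Sᵢαᵢ) = 56.1×0.52 + 56.1×0.06 + 14.1×0.08 + 64.4×0.04 = 36.242.
ᾱ = 36.242 / 190.7 = 0.1900.
−S·ln(1−ᾱ) = −190.7 × ln(1 − 0.1900) = 40.185.
V = 8.5 × 6.6 × 2.6 = 145.86 m³.
T = 0.161·V/[−S·ln(1−ᾱ)] = 0.161·145.86/40.185 = 0.58 s.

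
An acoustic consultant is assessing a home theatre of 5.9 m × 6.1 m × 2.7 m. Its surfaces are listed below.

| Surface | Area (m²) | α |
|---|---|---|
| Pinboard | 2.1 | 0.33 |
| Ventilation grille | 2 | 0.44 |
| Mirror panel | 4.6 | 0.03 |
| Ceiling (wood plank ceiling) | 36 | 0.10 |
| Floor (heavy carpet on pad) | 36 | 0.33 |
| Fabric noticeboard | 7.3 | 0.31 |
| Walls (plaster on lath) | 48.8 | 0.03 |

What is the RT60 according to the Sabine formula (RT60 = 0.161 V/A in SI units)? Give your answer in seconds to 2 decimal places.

0.75 sec

A = Σ Sᵢαᵢ = 2.1·0.33 + 2·0.44 + 4.6·0.03 + 36·0.10 + 36·0.33 + 7.3·0.31 + 48.8·0.03 = 20.918 sabins.
Room volume: 97.173 m³.
RT60 = 0.161 · V / A = 0.161 × 97.173 / 20.918 = 0.75 s.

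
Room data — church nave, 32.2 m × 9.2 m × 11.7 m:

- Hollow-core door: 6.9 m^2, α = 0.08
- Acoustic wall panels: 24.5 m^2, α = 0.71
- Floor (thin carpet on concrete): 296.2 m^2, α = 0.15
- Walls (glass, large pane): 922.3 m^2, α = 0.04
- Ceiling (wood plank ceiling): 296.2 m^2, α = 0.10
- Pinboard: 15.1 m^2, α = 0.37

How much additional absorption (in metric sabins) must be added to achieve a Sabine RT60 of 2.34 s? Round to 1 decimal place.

Summing Sᵢαᵢ: 0.552 + 17.395 + 44.430 + 36.892 + 29.620 + 5.587 → A₁ = 134.476 sabins.
For T = 2.34 s, need A₂ = 0.161·V/T = 0.161·3466.008/2.34 = 238.473 sabins.
ΔA = A₂ − A₁ = 238.473 − 134.476 = 104.0 sabins.

104.0 sabins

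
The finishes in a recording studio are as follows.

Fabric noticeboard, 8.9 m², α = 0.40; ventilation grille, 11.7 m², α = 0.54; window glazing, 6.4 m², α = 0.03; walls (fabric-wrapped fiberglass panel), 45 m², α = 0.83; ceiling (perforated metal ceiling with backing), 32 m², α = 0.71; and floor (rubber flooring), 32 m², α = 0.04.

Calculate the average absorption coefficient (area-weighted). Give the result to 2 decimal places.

S = Σ Sᵢ = 8.9 + 11.7 + 6.4 + 45 + 32 + 32 = 136.0 m².
Σ(Sᵢαᵢ) = 8.9*0.40 + 11.7*0.54 + 6.4*0.03 + 45*0.83 + 32*0.71 + 32*0.04 = 71.420.
ᾱ = A/S = 0.53.

0.53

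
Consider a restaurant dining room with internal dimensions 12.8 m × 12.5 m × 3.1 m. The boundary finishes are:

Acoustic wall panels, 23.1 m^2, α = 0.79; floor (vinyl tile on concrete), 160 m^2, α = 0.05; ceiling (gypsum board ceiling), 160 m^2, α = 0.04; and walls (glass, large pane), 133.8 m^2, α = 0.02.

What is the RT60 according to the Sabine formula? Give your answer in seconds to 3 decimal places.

A = Σ Sᵢαᵢ = 23.1×0.79 + 160×0.05 + 160×0.04 + 133.8×0.02 = 35.325 sabins.
Room volume: 496 m³.
RT60 = 0.161 · V / A = 0.161 × 496 / 35.325 = 2.261 s.

2.261 s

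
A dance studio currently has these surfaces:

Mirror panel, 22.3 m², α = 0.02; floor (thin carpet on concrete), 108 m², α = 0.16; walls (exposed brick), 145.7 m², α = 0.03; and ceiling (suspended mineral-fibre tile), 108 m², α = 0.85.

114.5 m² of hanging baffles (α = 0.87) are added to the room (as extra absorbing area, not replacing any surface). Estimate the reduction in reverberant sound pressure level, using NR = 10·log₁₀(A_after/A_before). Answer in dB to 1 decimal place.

Summing Sᵢαᵢ: 0.446 + 17.280 + 4.371 + 91.800 → A_before = 113.897 sabins.
Treatment contributes 114.5·0.87 = 99.615 sabins.
A_after = 113.897 + 99.615 = 213.512 sabins.
NR = 10·log₁₀(213.512/113.897) = 2.7 dB.

2.7 dB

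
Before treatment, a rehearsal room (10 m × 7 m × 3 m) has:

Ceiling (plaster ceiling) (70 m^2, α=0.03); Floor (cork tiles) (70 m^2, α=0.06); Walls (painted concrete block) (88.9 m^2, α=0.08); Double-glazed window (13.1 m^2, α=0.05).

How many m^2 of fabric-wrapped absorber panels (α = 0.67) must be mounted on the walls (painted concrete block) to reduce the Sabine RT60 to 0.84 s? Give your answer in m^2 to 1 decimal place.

44.4

Total absorption A₁ = 70*0.03 + 70*0.06 + 88.9*0.08 + 13.1*0.05
  = 2.100 + 4.200 + 7.112 + 0.655 = 14.067 m^2 sabins.
Required A₂ = 0.161·210/0.84 = 40.250 sabins.
ΔA needed = 40.250 − 14.067 = 26.183 sabins.
Net gain per m^2: Δα = 0.67 − 0.08 = 0.59.
Area = ΔA/Δα = 26.183/0.59 = 44.4 m^2.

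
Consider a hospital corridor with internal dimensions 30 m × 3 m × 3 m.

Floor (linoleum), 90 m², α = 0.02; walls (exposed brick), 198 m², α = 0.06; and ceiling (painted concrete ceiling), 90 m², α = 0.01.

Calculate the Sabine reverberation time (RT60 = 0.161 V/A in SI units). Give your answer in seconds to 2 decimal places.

2.98 s

Summing Sᵢαᵢ: 1.800 + 11.880 + 0.900 → A = 14.580 sabins.
Room volume: 270 m³.
RT60 = 0.161 · V / A = 0.161 × 270 / 14.580 = 2.98 s.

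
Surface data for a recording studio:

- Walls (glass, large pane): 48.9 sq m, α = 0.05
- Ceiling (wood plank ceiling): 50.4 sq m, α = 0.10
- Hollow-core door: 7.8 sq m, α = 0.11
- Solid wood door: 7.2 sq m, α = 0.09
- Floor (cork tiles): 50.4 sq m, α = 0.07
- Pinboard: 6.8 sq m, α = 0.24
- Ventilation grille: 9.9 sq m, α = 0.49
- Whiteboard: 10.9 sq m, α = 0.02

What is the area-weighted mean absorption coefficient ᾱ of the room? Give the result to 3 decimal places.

S = Σ Sᵢ = 48.9 + 50.4 + 7.8 + 7.2 + 50.4 + 6.8 + 9.9 + 10.9 = 192.3 sq m.
A = 48.9·0.05 + 50.4·0.10 + 7.8·0.11 + 7.2·0.09 + 50.4·0.07 + 6.8·0.24 + 9.9·0.49 + 10.9·0.02 = 19.220 sabins.
ᾱ = A/S = 0.100.

0.100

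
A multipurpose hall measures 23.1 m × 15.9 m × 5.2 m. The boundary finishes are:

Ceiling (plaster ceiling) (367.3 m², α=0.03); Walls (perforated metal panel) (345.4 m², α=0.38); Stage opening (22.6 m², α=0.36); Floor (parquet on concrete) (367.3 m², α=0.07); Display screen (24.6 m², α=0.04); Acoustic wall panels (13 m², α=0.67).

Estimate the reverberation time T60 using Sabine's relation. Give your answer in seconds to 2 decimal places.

1.65 s

Summing Sᵢαᵢ: 11.019 + 131.252 + 8.136 + 25.711 + 0.984 + 8.710 → A = 185.812 sabins.
Volume V = 23.1 × 15.9 × 5.2 = 1909.908 m³.
RT60 = 0.161 · V / A = 0.161 × 1909.908 / 185.812 = 1.65 s.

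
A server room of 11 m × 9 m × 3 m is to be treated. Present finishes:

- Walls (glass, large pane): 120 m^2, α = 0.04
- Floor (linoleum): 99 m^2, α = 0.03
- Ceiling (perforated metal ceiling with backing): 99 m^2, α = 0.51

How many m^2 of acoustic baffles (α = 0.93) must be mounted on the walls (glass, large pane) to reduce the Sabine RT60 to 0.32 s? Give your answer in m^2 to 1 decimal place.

Summing Sᵢαᵢ: 4.800 + 2.970 + 50.490 → A₁ = 58.260 sabins.
Required A₂ = 0.161·297/0.32 = 149.428 sabins.
ΔA needed = 149.428 − 58.260 = 91.168 sabins.
Net gain per m^2: Δα = 0.93 − 0.04 = 0.89.
Area = ΔA/Δα = 91.168/0.89 = 102.4 m^2.

102.4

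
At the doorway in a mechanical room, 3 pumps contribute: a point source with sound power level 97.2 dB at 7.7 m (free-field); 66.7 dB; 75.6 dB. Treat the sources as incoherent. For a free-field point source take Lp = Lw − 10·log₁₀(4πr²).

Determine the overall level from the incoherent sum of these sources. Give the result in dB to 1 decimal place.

76.8 dB

Source at 7.7 m: Lp = 97.2 − 10·log₁₀(4π·7.7²) = 97.2 − 10·log₁₀(745.060) = 68.5 dB.
Sum in the linear (power) domain: Σ 10^(Lᵢ/10) = 10^(68.5/10) + 10^(66.7/10) + 10^(75.6/10) = 4.806e+07.
Combined level = 10 log₁₀(4.806e+07) = 76.8 dB.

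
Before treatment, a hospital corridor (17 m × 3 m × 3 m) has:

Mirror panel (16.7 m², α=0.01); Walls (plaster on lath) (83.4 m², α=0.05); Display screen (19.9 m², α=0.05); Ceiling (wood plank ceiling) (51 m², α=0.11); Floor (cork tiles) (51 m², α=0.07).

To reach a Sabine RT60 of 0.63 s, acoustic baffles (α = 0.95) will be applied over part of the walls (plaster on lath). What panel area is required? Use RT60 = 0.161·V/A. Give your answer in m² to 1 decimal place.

27.3

Total absorption A₁ = 16.7·0.01 + 83.4·0.05 + 19.9·0.05 + 51·0.11 + 51·0.07
  = 0.167 + 4.170 + 0.995 + 5.610 + 3.570 = 14.512 m² sabins.
Required A₂ = 0.161·153/0.63 = 39.100 sabins.
Absorption to add: 39.100 − 14.512 = 24.588 sabins.
Each m² of panel replacing the walls (plaster on lath) adds (0.95 − 0.05) = 0.90 sabins.
Area = ΔA/Δα = 24.588/0.90 = 27.3 m².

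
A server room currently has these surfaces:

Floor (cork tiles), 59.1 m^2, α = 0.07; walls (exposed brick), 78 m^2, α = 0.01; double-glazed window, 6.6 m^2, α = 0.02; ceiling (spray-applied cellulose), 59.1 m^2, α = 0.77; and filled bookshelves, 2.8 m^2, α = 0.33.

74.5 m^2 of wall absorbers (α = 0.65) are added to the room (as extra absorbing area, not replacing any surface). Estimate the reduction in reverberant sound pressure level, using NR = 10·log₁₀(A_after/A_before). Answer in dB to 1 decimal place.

Total absorption A_before = 59.1*0.07 + 78*0.01 + 6.6*0.02 + 59.1*0.77 + 2.8*0.33
  = 4.137 + 0.780 + 0.132 + 45.507 + 0.924 = 51.480 m^2 sabins.
Treatment contributes 74.5·0.65 = 48.425 sabins.
New total A_after = 99.905 sabins.
NR = 10·log₁₀(99.905/51.480) = 2.9 dB.

2.9 dB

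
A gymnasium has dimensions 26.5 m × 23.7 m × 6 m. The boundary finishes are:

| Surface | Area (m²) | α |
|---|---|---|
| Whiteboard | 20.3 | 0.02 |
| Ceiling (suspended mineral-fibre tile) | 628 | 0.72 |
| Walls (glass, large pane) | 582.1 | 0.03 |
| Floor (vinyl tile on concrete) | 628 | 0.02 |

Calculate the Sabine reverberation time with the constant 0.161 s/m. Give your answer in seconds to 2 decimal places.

1.26 s

Total absorption A = 20.3·0.02 + 628·0.72 + 582.1·0.03 + 628·0.02
  = 0.406 + 452.160 + 17.463 + 12.560 = 482.589 m² sabins.
Room volume: 3768.3 m³.
Sabine: RT60 = 0.161 × 3768.3 / 482.589 = 1.26 s.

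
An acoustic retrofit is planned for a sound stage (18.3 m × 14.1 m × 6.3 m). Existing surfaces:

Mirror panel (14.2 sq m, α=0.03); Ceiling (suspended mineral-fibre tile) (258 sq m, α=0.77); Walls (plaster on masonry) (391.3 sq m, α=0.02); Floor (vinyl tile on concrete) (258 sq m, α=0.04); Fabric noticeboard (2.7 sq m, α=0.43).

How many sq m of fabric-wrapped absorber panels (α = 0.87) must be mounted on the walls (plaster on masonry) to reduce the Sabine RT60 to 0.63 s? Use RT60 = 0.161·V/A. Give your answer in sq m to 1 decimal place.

231.8

A₁ = Σ Sᵢαᵢ = 14.2×0.03 + 258×0.77 + 391.3×0.02 + 258×0.04 + 2.7×0.43 = 218.393 sabins.
Required A₂ = 0.161·1625.589/0.63 = 415.428 sabins.
ΔA needed = 415.428 − 218.393 = 197.035 sabins.
Each sq m of panel replacing the walls (plaster on masonry) adds (0.87 − 0.02) = 0.85 sabins.
Area = ΔA/Δα = 197.035/0.85 = 231.8 sq m.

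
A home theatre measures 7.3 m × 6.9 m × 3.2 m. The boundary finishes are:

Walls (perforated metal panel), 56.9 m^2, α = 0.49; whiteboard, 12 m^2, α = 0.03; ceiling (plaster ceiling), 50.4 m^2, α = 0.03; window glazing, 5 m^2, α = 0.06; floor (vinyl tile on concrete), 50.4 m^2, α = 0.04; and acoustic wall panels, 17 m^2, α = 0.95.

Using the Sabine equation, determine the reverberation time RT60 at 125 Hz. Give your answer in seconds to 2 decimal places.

A = Σ Sᵢαᵢ = 56.9*0.49 + 12*0.03 + 50.4*0.03 + 5*0.06 + 50.4*0.04 + 17*0.95 = 48.219 sabins.
Volume V = 7.3 × 6.9 × 3.2 = 161.184 m³.
T = 0.161 V/A = 0.161·161.184/48.219 = 0.54 s.

0.54 s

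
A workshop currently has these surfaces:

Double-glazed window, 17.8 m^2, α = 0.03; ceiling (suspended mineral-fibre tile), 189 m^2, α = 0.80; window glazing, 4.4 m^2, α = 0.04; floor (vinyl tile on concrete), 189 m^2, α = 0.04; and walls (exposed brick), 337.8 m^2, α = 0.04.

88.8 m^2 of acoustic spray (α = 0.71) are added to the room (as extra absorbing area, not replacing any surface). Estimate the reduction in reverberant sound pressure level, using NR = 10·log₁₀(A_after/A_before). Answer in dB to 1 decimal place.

A_before = Σ Sᵢαᵢ = 17.8×0.03 + 189×0.80 + 4.4×0.04 + 189×0.04 + 337.8×0.04 = 172.982 sabins.
Added absorption = 88.8 × 0.71 = 63.048 sabins.
A_after = 172.982 + 63.048 = 236.030 sabins.
NR = 10·log₁₀(236.030/172.982) = 1.3 dB.

1.3 dB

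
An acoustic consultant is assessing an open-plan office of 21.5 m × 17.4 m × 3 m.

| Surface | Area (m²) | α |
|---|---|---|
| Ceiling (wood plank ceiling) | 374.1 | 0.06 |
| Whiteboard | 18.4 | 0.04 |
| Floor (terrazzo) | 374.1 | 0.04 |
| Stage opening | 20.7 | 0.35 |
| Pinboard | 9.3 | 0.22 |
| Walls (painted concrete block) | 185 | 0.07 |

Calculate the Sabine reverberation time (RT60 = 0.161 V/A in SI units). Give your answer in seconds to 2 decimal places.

Equivalent absorption area: A = 374.1·0.06 + 18.4·0.04 + 374.1·0.04 + 20.7·0.35 + 9.3·0.22 + 185·0.07 = 60.387 m².
V = 21.5·17.4·3 = 1122.3 m³.
RT60 = 0.161 · V / A = 0.161 × 1122.3 / 60.387 = 2.99 s.

2.99 s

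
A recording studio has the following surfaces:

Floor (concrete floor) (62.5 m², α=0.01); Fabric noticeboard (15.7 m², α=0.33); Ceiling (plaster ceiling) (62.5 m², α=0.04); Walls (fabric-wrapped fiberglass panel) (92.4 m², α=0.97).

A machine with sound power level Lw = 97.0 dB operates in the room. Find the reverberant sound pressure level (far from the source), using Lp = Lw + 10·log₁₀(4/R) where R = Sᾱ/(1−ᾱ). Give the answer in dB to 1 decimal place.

Σ(Sᵢαᵢ) = 62.5·0.01 + 15.7·0.33 + 62.5·0.04 + 92.4·0.97 = 97.934; total area S = 233.1 m².
ᾱ = 97.934/233.1 = 0.4201; R = Sᾱ/(1−ᾱ) = 97.934/(1−0.4201) = 168.881 m².
Lp = 97.0 + 10·log₁₀(4/168.881) = 97.0 + (-16.26) = 80.7 dB.

80.7 dB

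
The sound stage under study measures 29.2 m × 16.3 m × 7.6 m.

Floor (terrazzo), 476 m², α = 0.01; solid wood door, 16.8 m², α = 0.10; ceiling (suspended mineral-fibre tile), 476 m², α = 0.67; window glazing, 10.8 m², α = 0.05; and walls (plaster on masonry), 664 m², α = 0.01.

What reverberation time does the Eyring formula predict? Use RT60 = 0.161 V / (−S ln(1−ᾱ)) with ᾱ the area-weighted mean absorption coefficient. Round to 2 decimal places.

1.57 sec

S = Σ Sᵢ = 1643.6 m².
Absorption A = 476·0.01 + 16.8·0.10 + 476·0.67 + 10.8·0.05 + 664·0.01 = 332.540 sabins.
Mean coefficient ᾱ = A/S = 0.2023.
Eyring denominator: −S ln(1−ᾱ) = 371.491.
V = 29.2 × 16.3 × 7.6 = 3617.296 m³.
T = 0.161·V/[−S·ln(1−ᾱ)] = 0.161·3617.296/371.491 = 1.57 s.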